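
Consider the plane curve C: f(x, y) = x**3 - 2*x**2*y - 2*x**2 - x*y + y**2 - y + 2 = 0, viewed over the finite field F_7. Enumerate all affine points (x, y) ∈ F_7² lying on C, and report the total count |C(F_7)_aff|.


Affine F_7-points: {(0, 4), (2, 5), (2, 6), (4, 4), (4, 5), (5, 0), (6, 4), (6, 5)}; count = 8.

For each of the 49 pairs (x, y) ∈ F_7², evaluate f(x, y) mod 7. Record the zeros.
  x = 0: [0↦2, 1↦2, 2↦4, 3↦1, 4↦0, 5↦1, 6↦4]  zeros at y ∈ {4}
  x = 1: [0↦1, 1↦5, 2↦4, 3↦5, 4↦1, 5↦6, 6↦6]  zeros at y ∈ ∅
  x = 2: [0↦2, 1↦6, 2↦5, 3↦6, 4↦2, 5↦0, 6↦0]  zeros at y ∈ {5, 6}
  x = 3: [0↦4, 1↦4, 2↦6, 3↦3, 4↦2, 5↦3, 6↦6]  zeros at y ∈ ∅
  x = 4: [0↦6, 1↦5, 2↦6, 3↦2, 4↦0, 5↦0, 6↦2]  zeros at y ∈ {4, 5}
  x = 5: [0↦0, 1↦1, 2↦4, 3↦2, 4↦2, 5↦4, 6↦1]  zeros at y ∈ {0}
  x = 6: [0↦6, 1↦5, 2↦6, 3↦2, 4↦0, 5↦0, 6↦2]  zeros at y ∈ {4, 5}
Collecting zeros: affine points = {(0, 4), (2, 5), (2, 6), (4, 4), (4, 5), (5, 0), (6, 4), (6, 5)}.
Total count |C(F_7)_aff| = 8.


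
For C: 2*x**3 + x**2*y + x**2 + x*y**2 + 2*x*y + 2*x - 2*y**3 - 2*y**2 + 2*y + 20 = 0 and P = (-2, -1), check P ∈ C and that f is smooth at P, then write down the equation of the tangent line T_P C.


Tangent line at P: 25*x + 4*y + 54 = 0.

Step 1: f(-2, -1) = 0, so P lies on C.
Step 2: partial derivatives
  f_x(x, y) = 6*x**2 + 2*x*y + 2*x + y**2 + 2*y + 2, f_y(x, y) = x**2 + 2*x*y + 2*x - 6*y**2 - 4*y + 2.
  f_x(P) = 25, f_y(P) = 4 (gradient nonzero, so P is smooth).
Step 3: tangent line at P: 25·(x − -2) + 4·(y − -1) = 0.
Expanding: 25*x + 4*y + 54 = 0.


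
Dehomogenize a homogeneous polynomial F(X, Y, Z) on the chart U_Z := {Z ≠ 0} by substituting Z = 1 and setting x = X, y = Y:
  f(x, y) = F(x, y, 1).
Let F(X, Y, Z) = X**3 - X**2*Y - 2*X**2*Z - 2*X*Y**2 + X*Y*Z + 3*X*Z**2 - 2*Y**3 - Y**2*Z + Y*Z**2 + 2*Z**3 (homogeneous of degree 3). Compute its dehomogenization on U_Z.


f(x, y) = x**3 - x**2*y - 2*x**2 - 2*x*y**2 + x*y + 3*x - 2*y**3 - y**2 + y + 2

On U_Z we set Z = 1. Each monomial c·X^i·Y^j·Z^k in F becomes c·x^i·y^j·1^k = c·x^i·y^j.
Substituting Z = 1: F(X, Y, 1) = x**3 - x**2*y - 2*x**2 - 2*x*y**2 + x*y + 3*x - 2*y**3 - y**2 + y + 2.
Note: deg(f) ≤ deg(F) = 3; strict inequality happens when F is divisible by Z (lost terms).


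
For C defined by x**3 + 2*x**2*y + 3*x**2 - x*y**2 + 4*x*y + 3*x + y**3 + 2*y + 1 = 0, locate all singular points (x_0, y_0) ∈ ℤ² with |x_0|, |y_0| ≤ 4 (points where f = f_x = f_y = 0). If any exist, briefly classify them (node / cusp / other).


Singular points: {(-1, 0)}; classification: cusp.

Compute partial derivatives:
  f_x = 3*x**2 + 4*x*y + 6*x - y**2 + 4*y + 3.
  f_y = 2*x**2 - 2*x*y + 4*x + 3*y**2 + 2.
Scan x_0 ∈ {−4, ..., 4}. For each x_0, f_y(x_0, y) is a polynomial in y; find its integer roots y ∈ {−4, ..., 4}, then test f_x and f at those candidates.
  x = -4: f_y(-4, y) = 3*y**2 + 8*y + 18; no integer root y with |y| ≤ 4.
  x = -3: f_y(-3, y) = 3*y**2 + 6*y + 8; no integer root y with |y| ≤ 4.
  x = -2: f_y(-2, y) = 3*y**2 + 4*y + 2; no integer root y with |y| ≤ 4.
  x = -1: f_y(-1, y) = 3*y**2 + 2*y; vanishes at y ∈ {0}. (-1, 0): f_x = 0, f = 0 — SINGULAR.
  x = 0: f_y(0, y) = 3*y**2 + 2; no integer root y with |y| ≤ 4.
  x = 1: f_y(1, y) = 3*y**2 - 2*y + 8; no integer root y with |y| ≤ 4.
  x = 2: f_y(2, y) = 3*y**2 - 4*y + 18; no integer root y with |y| ≤ 4.
  x = 3: f_y(3, y) = 3*y**2 - 6*y + 32; no integer root y with |y| ≤ 4.
  x = 4: f_y(4, y) = 3*y**2 - 8*y + 50; no integer root y with |y| ≤ 4.
Only singular point on the grid: (-1, 0).
Classify: substitute x = -1 + u, y = 0 + v and expand: f = u**3 + 2*u**2*v - u*v**2 + v**3 + v**2.
No constant or linear terms (consistent with a singular point). Quadratic part: v**2. Cubic part: u**3 + 2*u**2*v - u*v**2 + v**3.
The quadratic part v**2 is a perfect square, so there is a single (double) tangent line v = 0, i.e. y = 0. Restricting the cubic part to that line (v = 0) leaves u**3 ≠ 0, so f is not divisible by v and the branch is v² ≈ -u**3 to lowest order — this is a cusp.
Classification: cusp.


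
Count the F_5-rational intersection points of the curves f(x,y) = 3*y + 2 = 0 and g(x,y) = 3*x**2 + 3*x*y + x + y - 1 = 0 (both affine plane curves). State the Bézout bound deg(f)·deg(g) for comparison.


Common zeros: {(0, 1), (2, 1)}; count = 2; Bézout bound = 2.

deg(f) = 1, deg(g) = 2, so Bézout bound = 2.
Scan x ∈ F_5. For each x, list the y ∈ F_5 with f(x, y) ≡ 0 and those with g(x, y) ≡ 0 (mod 5); the common zeros in that column are the intersection.
  x = 0: f ≡ 0 at y ∈ {1}; g ≡ 0 at y ∈ {1}; common: {1}.
  x = 1: f ≡ 0 at y ∈ {1}; g ≡ 0 at y ∈ {3}; common: ∅.
  x = 2: f ≡ 0 at y ∈ {1}; g ≡ 0 at y ∈ {1}; common: {1}.
  x = 3: f ≡ 0 at y ∈ {1}; g ≡ 0 at y ∈ ∅; common: ∅.
  x = 4: f ≡ 0 at y ∈ {1}; g ≡ 0 at y ∈ {3}; common: ∅.
Collecting: common zeros = {(0, 1), (2, 1)}, so the count is 2.
Comparison with the Bézout bound: 2 ≤ 2 = deg(f)·deg(g), as expected for curves with no common component (the bound is attained).


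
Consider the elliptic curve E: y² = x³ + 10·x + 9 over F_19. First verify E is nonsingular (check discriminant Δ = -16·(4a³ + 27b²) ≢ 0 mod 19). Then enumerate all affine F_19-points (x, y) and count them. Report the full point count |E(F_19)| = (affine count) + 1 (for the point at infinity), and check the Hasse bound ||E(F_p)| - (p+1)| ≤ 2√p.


Affine points = {(0, 3), (0, 16), (1, 1), (1, 18), (3, 3), (3, 16), (6, 0), (7, 2), (7, 17), (9, 7), (9, 12), (10, 8), (10, 11), (11, 5), (11, 14), (14, 9), (14, 10), (15, 0), (16, 3), (16, 16), (17, 0), (18, 6), (18, 13)}; affine count = 23; |E(F_19)| = 24.

Discriminant check: Δ ∝ 4a³ + 27b² = 4·10³ + 27·9² = 4·1000 + 27·81 ≡ 12 (mod 19). Nonzero ⇒ E is nonsingular.
For each x ∈ F_19, compute rhs = x³ + 10·x + 9 mod 19, then count y ∈ F_19 with y² ≡ rhs.
  x = 0: rhs = 9, matching y values: 3, 16 (2 points).
  x = 1: rhs = 1, matching y values: 1, 18 (2 points).
  x = 2: rhs = 18, matching y values: none (0 points).
  x = 3: rhs = 9, matching y values: 3, 16 (2 points).
  x = 4: rhs = 18, matching y values: none (0 points).
  x = 5: rhs = 13, matching y values: none (0 points).
  x = 6: rhs = 0, matching y values: 0 (1 points).
  x = 7: rhs = 4, matching y values: 2, 17 (2 points).
  x = 8: rhs = 12, matching y values: none (0 points).
  x = 9: rhs = 11, matching y values: 7, 12 (2 points).
  x = 10: rhs = 7, matching y values: 8, 11 (2 points).
  x = 11: rhs = 6, matching y values: 5, 14 (2 points).
  x = 12: rhs = 14, matching y values: none (0 points).
  x = 13: rhs = 18, matching y values: none (0 points).
  x = 14: rhs = 5, matching y values: 9, 10 (2 points).
  x = 15: rhs = 0, matching y values: 0 (1 points).
  x = 16: rhs = 9, matching y values: 3, 16 (2 points).
  x = 17: rhs = 0, matching y values: 0 (1 points).
  x = 18: rhs = 17, matching y values: 6, 13 (2 points).
Total affine count: 23.
Full point count |E(F_19)| = 23 + 1 = 24.
Hasse bound: |24 − (19+1)| = |4| = 4 ≤ 2√19 ≈ 8.7178 ✓.


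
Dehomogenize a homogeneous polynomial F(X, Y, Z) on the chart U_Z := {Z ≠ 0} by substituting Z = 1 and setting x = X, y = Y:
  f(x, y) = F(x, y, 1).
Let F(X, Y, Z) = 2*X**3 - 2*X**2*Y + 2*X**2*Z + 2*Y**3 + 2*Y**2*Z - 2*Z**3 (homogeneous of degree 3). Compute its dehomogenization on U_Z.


f(x, y) = 2*x**3 - 2*x**2*y + 2*x**2 + 2*y**3 + 2*y**2 - 2

On U_Z we set Z = 1. Each monomial c·X^i·Y^j·Z^k in F becomes c·x^i·y^j·1^k = c·x^i·y^j.
Substituting Z = 1: F(X, Y, 1) = 2*x**3 - 2*x**2*y + 2*x**2 + 2*y**3 + 2*y**2 - 2.
Note: deg(f) ≤ deg(F) = 3; strict inequality happens when F is divisible by Z (lost terms).


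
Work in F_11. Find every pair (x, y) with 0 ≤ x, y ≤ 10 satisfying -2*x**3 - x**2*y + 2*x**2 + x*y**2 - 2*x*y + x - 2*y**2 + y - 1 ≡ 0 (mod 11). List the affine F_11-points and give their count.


Affine F_11-points: {(0, 8), (0, 9), (1, 0), (1, 9), (2, 10), (8, 2)}; count = 6.

For each of the 121 pairs (x, y) ∈ F_11², evaluate f(x, y) mod 11. Record the zeros.
  x = 0: [0↦10, 1↦9, 2↦4, 3↦6, 4↦4, 5↦9, 6↦10, 7↦7, 8↦0, 9↦0, 10↦7]  zeros at y ∈ {8, 9}
  x = 1: [0↦0, 1↦8, 2↦3, 3↦7, 4↦9, 5↦9, 6↦7, 7↦3, 8↦8, 9↦0, 10↦1]  zeros at y ∈ {0, 9}
  x = 2: [0↦4, 1↦8, 2↦1, 3↦5, 4↦9, 5↦2, 6↦6, 7↦10, 8↦3, 9↦7, 10↦0]  zeros at y ∈ {10}
  x = 3: [0↦10, 1↦8, 2↦8, 3↦10, 4↦3, 5↦9, 6↦6, 7↦5, 8↦6, 9↦9, 10↦3]  zeros at y ∈ ∅
  x = 4: [0↦6, 1↦7, 2↦1, 3↦10, 4↦1, 5↦7, 6↦6, 7↦9, 8↦5, 9↦5, 10↦9]  zeros at y ∈ ∅
  x = 5: [0↦2, 1↦4, 2↦1, 3↦4, 4↦2, 5↦6, 6↦5, 7↦10, 8↦10, 9↦5, 10↦6]  zeros at y ∈ ∅
  x = 6: [0↦8, 1↦9, 2↦7, 3↦2, 4↦5, 5↦5, 6↦2, 7↦7, 8↦9, 9↦8, 10↦4]  zeros at y ∈ ∅
  x = 7: [0↦1, 1↦10, 2↦7, 3↦3, 4↦9, 5↦3, 6↦7, 7↦10, 8↦1, 9↦2, 10↦2]  zeros at y ∈ ∅
  x = 8: [0↦2, 1↦6, 2↦0, 3↦6, 4↦2, 5↦10, 6↦8, 7↦7, 8↦7, 9↦8, 10↦10]  zeros at y ∈ {2}
  x = 9: [0↦10, 1↦7, 2↦7, 3↦10, 4↦5, 5↦3, 6↦4, 7↦8, 8↦4, 9↦3, 10↦5]  zeros at y ∈ ∅
  x = 10: [0↦2, 1↦1, 2↦5, 3↦3, 4↦6, 5↦3, 6↦5, 7↦1, 8↦2, 9↦8, 10↦8]  zeros at y ∈ ∅
Collecting zeros: affine points = {(0, 8), (0, 9), (1, 0), (1, 9), (2, 10), (8, 2)}.
Total count |C(F_11)_aff| = 6.


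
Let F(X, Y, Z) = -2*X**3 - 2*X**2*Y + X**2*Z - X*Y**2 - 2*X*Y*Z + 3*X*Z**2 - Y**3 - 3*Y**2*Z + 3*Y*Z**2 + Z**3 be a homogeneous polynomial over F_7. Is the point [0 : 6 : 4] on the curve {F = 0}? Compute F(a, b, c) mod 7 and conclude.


F(0,6,4) ≡ 5 (mod 7); P is NOT on the curve.

Evaluate F(0, 6, 4) term-by-term (mod 7).
  -2*X**3 ↦ -2·0·1·1 = 0
  -2*X**2*Y ↦ -2·0·6·1 = 0
  X**2*Z ↦ 1·0·1·4 = 0
  -X*Y**2 ↦ -1·0·36·1 = 0
  -2*X*Y*Z ↦ -2·0·6·4 = 0
  3*X*Z**2 ↦ 3·0·1·16 = 0
  -Y**3 ↦ -1·1·216·1 = -216
  -3*Y**2*Z ↦ -3·1·36·4 = -432
  3*Y*Z**2 ↦ 3·1·6·16 = 288
  Z**3 ↦ 1·1·1·64 = 64
Sum: F(0, 6, 4) = (0) + (0) + (0) + (0) + (0) + (0) + (-216) + (-432) + (288) + (64) = -296.
Reducing mod 7: -296 ≡ 5 (mod 7).
Since F(a, b, c) ≡ 5 ≠ 0 (mod 7), P does NOT lie on the curve.


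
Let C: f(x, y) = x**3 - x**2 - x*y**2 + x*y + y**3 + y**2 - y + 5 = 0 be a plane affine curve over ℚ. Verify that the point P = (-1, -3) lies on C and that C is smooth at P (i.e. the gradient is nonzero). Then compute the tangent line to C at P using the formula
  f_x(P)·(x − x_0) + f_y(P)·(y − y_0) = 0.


Tangent line at P: -7*x + 13*y + 32 = 0.

Step 1: f(-1, -3) = 0, so P lies on C.
Step 2: partial derivatives
  f_x(x, y) = 3*x**2 - 2*x - y**2 + y, f_y(x, y) = -2*x*y + x + 3*y**2 + 2*y - 1.
  f_x(P) = -7, f_y(P) = 13 (gradient nonzero, so P is smooth).
Step 3: tangent line at P: -7·(x − -1) + 13·(y − -3) = 0.
Expanding: -7*x + 13*y + 32 = 0.


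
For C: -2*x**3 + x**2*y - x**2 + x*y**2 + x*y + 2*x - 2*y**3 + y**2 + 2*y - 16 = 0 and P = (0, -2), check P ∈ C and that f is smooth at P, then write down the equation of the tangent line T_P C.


Tangent line at P: 4*x - 26*y - 52 = 0.

Step 1: f(0, -2) = 0, so P lies on C.
Step 2: partial derivatives
  f_x(x, y) = -6*x**2 + 2*x*y - 2*x + y**2 + y + 2, f_y(x, y) = x**2 + 2*x*y + x - 6*y**2 + 2*y + 2.
  f_x(P) = 4, f_y(P) = -26 (gradient nonzero, so P is smooth).
Step 3: tangent line at P: 4·(x − 0) + -26·(y − -2) = 0.
Expanding: 4*x - 26*y - 52 = 0.


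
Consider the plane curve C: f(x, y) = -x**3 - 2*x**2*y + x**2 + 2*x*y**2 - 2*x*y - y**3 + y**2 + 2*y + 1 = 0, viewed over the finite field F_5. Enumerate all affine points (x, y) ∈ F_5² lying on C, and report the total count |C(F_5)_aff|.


Affine F_5-points: {(1, 3), (2, 3), (4, 2)}; count = 3.

For each of the 25 pairs (x, y) ∈ F_5², evaluate f(x, y) mod 5. Record the zeros.
  x = 0: [0↦1, 1↦3, 2↦1, 3↦4, 4↦1]  zeros at y ∈ ∅
  x = 1: [0↦1, 1↦1, 2↦1, 3↦0, 4↦2]  zeros at y ∈ {3}
  x = 2: [0↦2, 1↦1, 2↦4, 3↦0, 4↦3]  zeros at y ∈ {3}
  x = 3: [0↦3, 1↦2, 2↦4, 3↦3, 4↦3]  zeros at y ∈ ∅
  x = 4: [0↦3, 1↦3, 2↦0, 3↦3, 4↦1]  zeros at y ∈ {2}
Collecting zeros: affine points = {(1, 3), (2, 3), (4, 2)}.
Total count |C(F_5)_aff| = 3.


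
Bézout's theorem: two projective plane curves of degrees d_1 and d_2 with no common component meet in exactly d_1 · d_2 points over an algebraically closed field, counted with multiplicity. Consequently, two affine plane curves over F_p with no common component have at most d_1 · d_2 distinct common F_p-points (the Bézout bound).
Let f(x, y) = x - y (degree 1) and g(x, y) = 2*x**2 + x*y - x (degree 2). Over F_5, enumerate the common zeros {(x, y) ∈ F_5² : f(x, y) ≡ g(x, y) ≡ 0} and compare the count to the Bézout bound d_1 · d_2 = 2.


Common zeros: {(0, 0), (2, 2)}; count = 2; Bézout bound = 2.

deg(f) = 1, deg(g) = 2, so Bézout bound = 2.
Scan x ∈ F_5. For each x, list the y ∈ F_5 with f(x, y) ≡ 0 and those with g(x, y) ≡ 0 (mod 5); the common zeros in that column are the intersection.
  x = 0: f ≡ 0 at y ∈ {0}; g ≡ 0 at y ∈ {0, 1, 2, 3, 4}; common: {0}.
  x = 1: f ≡ 0 at y ∈ {1}; g ≡ 0 at y ∈ {4}; common: ∅.
  x = 2: f ≡ 0 at y ∈ {2}; g ≡ 0 at y ∈ {2}; common: {2}.
  x = 3: f ≡ 0 at y ∈ {3}; g ≡ 0 at y ∈ {0}; common: ∅.
  x = 4: f ≡ 0 at y ∈ {4}; g ≡ 0 at y ∈ {3}; common: ∅.
Collecting: common zeros = {(0, 0), (2, 2)}, so the count is 2.
Comparison with the Bézout bound: 2 ≤ 2 = deg(f)·deg(g), as expected for curves with no common component (the bound is attained).


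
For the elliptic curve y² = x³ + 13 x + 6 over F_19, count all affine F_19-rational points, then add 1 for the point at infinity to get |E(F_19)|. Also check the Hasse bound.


Affine points = {(0, 5), (0, 14), (1, 1), (1, 18), (5, 5), (5, 14), (9, 4), (9, 15), (11, 6), (11, 13), (12, 3), (12, 16), (13, 4), (13, 15), (14, 5), (14, 14), (15, 2), (15, 17), (16, 4), (16, 15), (18, 7), (18, 12)}; affine count = 22; |E(F_19)| = 23.

Discriminant check: Δ ∝ 4a³ + 27b² = 4·13³ + 27·6² = 4·2197 + 27·36 ≡ 13 (mod 19). Nonzero ⇒ E is nonsingular.
For each x ∈ F_19, compute rhs = x³ + 13·x + 6 mod 19, then count y ∈ F_19 with y² ≡ rhs.
  x = 0: rhs = 6, matching y values: 5, 14 (2 points).
  x = 1: rhs = 1, matching y values: 1, 18 (2 points).
  x = 2: rhs = 2, matching y values: none (0 points).
  x = 3: rhs = 15, matching y values: none (0 points).
  x = 4: rhs = 8, matching y values: none (0 points).
  x = 5: rhs = 6, matching y values: 5, 14 (2 points).
  x = 6: rhs = 15, matching y values: none (0 points).
  x = 7: rhs = 3, matching y values: none (0 points).
  x = 8: rhs = 14, matching y values: none (0 points).
  x = 9: rhs = 16, matching y values: 4, 15 (2 points).
  x = 10: rhs = 15, matching y values: none (0 points).
  x = 11: rhs = 17, matching y values: 6, 13 (2 points).
  x = 12: rhs = 9, matching y values: 3, 16 (2 points).
  x = 13: rhs = 16, matching y values: 4, 15 (2 points).
  x = 14: rhs = 6, matching y values: 5, 14 (2 points).
  x = 15: rhs = 4, matching y values: 2, 17 (2 points).
  x = 16: rhs = 16, matching y values: 4, 15 (2 points).
  x = 17: rhs = 10, matching y values: none (0 points).
  x = 18: rhs = 11, matching y values: 7, 12 (2 points).
Total affine count: 22.
Full point count |E(F_19)| = 22 + 1 = 23.
Hasse bound: |23 − (19+1)| = |3| = 3 ≤ 2√19 ≈ 8.7178 ✓.


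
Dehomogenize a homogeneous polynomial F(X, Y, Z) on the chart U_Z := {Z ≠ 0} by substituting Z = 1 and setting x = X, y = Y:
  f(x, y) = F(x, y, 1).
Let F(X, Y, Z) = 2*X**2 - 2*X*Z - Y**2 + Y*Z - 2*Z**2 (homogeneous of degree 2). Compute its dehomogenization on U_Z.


f(x, y) = 2*x**2 - 2*x - y**2 + y - 2

On U_Z we set Z = 1. Each monomial c·X^i·Y^j·Z^k in F becomes c·x^i·y^j·1^k = c·x^i·y^j.
Substituting Z = 1: F(X, Y, 1) = 2*x**2 - 2*x - y**2 + y - 2.
Note: deg(f) ≤ deg(F) = 2; strict inequality happens when F is divisible by Z (lost terms).


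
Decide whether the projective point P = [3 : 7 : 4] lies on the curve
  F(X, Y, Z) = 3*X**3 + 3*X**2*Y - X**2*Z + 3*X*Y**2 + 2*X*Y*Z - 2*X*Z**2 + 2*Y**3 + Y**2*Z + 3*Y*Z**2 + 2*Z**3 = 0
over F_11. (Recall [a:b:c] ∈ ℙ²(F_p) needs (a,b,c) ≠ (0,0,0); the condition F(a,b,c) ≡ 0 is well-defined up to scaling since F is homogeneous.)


F(3,7,4) ≡ 3 (mod 11); P is NOT on the curve.

Evaluate F(3, 7, 4) term-by-term (mod 11).
  3*X**3 ↦ 3·27·1·1 = 81
  3*X**2*Y ↦ 3·9·7·1 = 189
  -X**2*Z ↦ -1·9·1·4 = -36
  3*X*Y**2 ↦ 3·3·49·1 = 441
  2*X*Y*Z ↦ 2·3·7·4 = 168
  -2*X*Z**2 ↦ -2·3·1·16 = -96
  2*Y**3 ↦ 2·1·343·1 = 686
  Y**2*Z ↦ 1·1·49·4 = 196
  3*Y*Z**2 ↦ 3·1·7·16 = 336
  2*Z**3 ↦ 2·1·1·64 = 128
Sum: F(3, 7, 4) = (81) + (189) + (-36) + (441) + (168) + (-96) + (686) + (196) + (336) + (128) = 2093.
Reducing mod 11: 2093 ≡ 3 (mod 11).
Since F(a, b, c) ≡ 3 ≠ 0 (mod 11), P does NOT lie on the curve.


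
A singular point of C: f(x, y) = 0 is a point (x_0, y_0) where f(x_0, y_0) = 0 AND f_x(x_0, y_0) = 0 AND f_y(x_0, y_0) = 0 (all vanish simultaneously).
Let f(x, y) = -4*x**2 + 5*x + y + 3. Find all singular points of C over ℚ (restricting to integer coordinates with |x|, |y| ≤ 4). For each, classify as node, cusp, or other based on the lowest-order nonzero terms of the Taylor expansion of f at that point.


No singular points in the scanned grid; C is smooth there.

Compute partial derivatives:
  f_x = 5 - 8*x.
  f_y = 1.
f_y = 1 is a nonzero constant, so f_y never vanishes: no point (x, y) can satisfy f = f_x = f_y = 0. In particular no (x, y) ∈ {−4, ..., 4}² is singular; the curve is smooth.


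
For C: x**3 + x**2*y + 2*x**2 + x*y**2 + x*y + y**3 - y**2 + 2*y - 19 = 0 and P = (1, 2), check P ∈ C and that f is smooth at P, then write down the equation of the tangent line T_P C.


Tangent line at P: 17*x + 16*y - 49 = 0.

Step 1: f(1, 2) = 0, so P lies on C.
Step 2: partial derivatives
  f_x(x, y) = 3*x**2 + 2*x*y + 4*x + y**2 + y, f_y(x, y) = x**2 + 2*x*y + x + 3*y**2 - 2*y + 2.
  f_x(P) = 17, f_y(P) = 16 (gradient nonzero, so P is smooth).
Step 3: tangent line at P: 17·(x − 1) + 16·(y − 2) = 0.
Expanding: 17*x + 16*y - 49 = 0.


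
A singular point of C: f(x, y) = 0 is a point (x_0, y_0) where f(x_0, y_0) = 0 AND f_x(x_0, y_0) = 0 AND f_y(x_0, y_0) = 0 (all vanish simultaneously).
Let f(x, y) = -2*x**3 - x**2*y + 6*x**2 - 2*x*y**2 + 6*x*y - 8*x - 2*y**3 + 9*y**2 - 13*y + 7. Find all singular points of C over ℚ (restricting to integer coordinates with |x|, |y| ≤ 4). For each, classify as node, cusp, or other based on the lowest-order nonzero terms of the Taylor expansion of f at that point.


Singular points: {(1, 1)}; classification: node.

Compute partial derivatives:
  f_x = -6*x**2 - 2*x*y + 12*x - 2*y**2 + 6*y - 8.
  f_y = -x**2 - 4*x*y + 6*x - 6*y**2 + 18*y - 13.
Scan x_0 ∈ {−4, ..., 4}. For each x_0, f_y(x_0, y) is a polynomial in y; find its integer roots y ∈ {−4, ..., 4}, then test f_x and f at those candidates.
  x = -4: f_y(-4, y) = -6*y**2 + 34*y - 53; no integer root y with |y| ≤ 4.
  x = -3: f_y(-3, y) = -6*y**2 + 30*y - 40; no integer root y with |y| ≤ 4.
  x = -2: f_y(-2, y) = -6*y**2 + 26*y - 29; no integer root y with |y| ≤ 4.
  x = -1: f_y(-1, y) = -6*y**2 + 22*y - 20; vanishes at y ∈ {2}. (-1, 2): f_x = -18 ≠ 0.
  x = 0: f_y(0, y) = -6*y**2 + 18*y - 13; no integer root y with |y| ≤ 4.
  x = 1: f_y(1, y) = -6*y**2 + 14*y - 8; vanishes at y ∈ {1}. (1, 1): f_x = 0, f = 0 — SINGULAR.
  x = 2: f_y(2, y) = -6*y**2 + 10*y - 5; no integer root y with |y| ≤ 4.
  x = 3: f_y(3, y) = -6*y**2 + 6*y - 4; no integer root y with |y| ≤ 4.
  x = 4: f_y(4, y) = -6*y**2 + 2*y - 5; no integer root y with |y| ≤ 4.
Only singular point on the grid: (1, 1).
Classify: substitute x = 1 + u, y = 1 + v and expand: f = -2*u**3 - u**2*v - u**2 - 2*u*v**2 - 2*v**3 + v**2.
No constant or linear terms (consistent with a singular point). Quadratic part: -u**2 + v**2. Cubic part: -2*u**3 - u**2*v - 2*u*v**2 - 2*v**3.
The quadratic part v**2 - u**2 = (v − u)(v + u) splits into two distinct linear factors, so there are two distinct tangent lines y − 1 = ±(x − 1) — this is a node (ordinary double point).
Classification: node.


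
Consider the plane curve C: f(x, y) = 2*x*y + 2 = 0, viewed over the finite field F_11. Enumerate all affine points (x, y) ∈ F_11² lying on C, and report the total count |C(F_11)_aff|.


Affine F_11-points: {(1, 10), (2, 5), (3, 7), (4, 8), (5, 2), (6, 9), (7, 3), (8, 4), (9, 6), (10, 1)}; count = 10.

For each of the 121 pairs (x, y) ∈ F_11², evaluate f(x, y) mod 11. Record the zeros.
  x = 0: [0↦2, 1↦2, 2↦2, 3↦2, 4↦2, 5↦2, 6↦2, 7↦2, 8↦2, 9↦2, 10↦2]  zeros at y ∈ ∅
  x = 1: [0↦2, 1↦4, 2↦6, 3↦8, 4↦10, 5↦1, 6↦3, 7↦5, 8↦7, 9↦9, 10↦0]  zeros at y ∈ {10}
  x = 2: [0↦2, 1↦6, 2↦10, 3↦3, 4↦7, 5↦0, 6↦4, 7↦8, 8↦1, 9↦5, 10↦9]  zeros at y ∈ {5}
  x = 3: [0↦2, 1↦8, 2↦3, 3↦9, 4↦4, 5↦10, 6↦5, 7↦0, 8↦6, 9↦1, 10↦7]  zeros at y ∈ {7}
  x = 4: [0↦2, 1↦10, 2↦7, 3↦4, 4↦1, 5↦9, 6↦6, 7↦3, 8↦0, 9↦8, 10↦5]  zeros at y ∈ {8}
  x = 5: [0↦2, 1↦1, 2↦0, 3↦10, 4↦9, 5↦8, 6↦7, 7↦6, 8↦5, 9↦4, 10↦3]  zeros at y ∈ {2}
  x = 6: [0↦2, 1↦3, 2↦4, 3↦5, 4↦6, 5↦7, 6↦8, 7↦9, 8↦10, 9↦0, 10↦1]  zeros at y ∈ {9}
  x = 7: [0↦2, 1↦5, 2↦8, 3↦0, 4↦3, 5↦6, 6↦9, 7↦1, 8↦4, 9↦7, 10↦10]  zeros at y ∈ {3}
  x = 8: [0↦2, 1↦7, 2↦1, 3↦6, 4↦0, 5↦5, 6↦10, 7↦4, 8↦9, 9↦3, 10↦8]  zeros at y ∈ {4}
  x = 9: [0↦2, 1↦9, 2↦5, 3↦1, 4↦8, 5↦4, 6↦0, 7↦7, 8↦3, 9↦10, 10↦6]  zeros at y ∈ {6}
  x = 10: [0↦2, 1↦0, 2↦9, 3↦7, 4↦5, 5↦3, 6↦1, 7↦10, 8↦8, 9↦6, 10↦4]  zeros at y ∈ {1}
Collecting zeros: affine points = {(1, 10), (2, 5), (3, 7), (4, 8), (5, 2), (6, 9), (7, 3), (8, 4), (9, 6), (10, 1)}.
Total count |C(F_11)_aff| = 10.


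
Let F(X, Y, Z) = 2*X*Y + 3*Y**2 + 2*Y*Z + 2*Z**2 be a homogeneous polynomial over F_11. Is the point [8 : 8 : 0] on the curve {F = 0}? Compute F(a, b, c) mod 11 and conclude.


F(8,8,0) ≡ 1 (mod 11); P is NOT on the curve.

Evaluate F(8, 8, 0) term-by-term (mod 11).
  2*X*Y ↦ 2·8·8·1 = 128
  3*Y**2 ↦ 3·1·64·1 = 192
  2*Y*Z ↦ 2·1·8·0 = 0
  2*Z**2 ↦ 2·1·1·0 = 0
Sum: F(8, 8, 0) = (128) + (192) + (0) + (0) = 320.
Reducing mod 11: 320 ≡ 1 (mod 11).
Since F(a, b, c) ≡ 1 ≠ 0 (mod 11), P does NOT lie on the curve.


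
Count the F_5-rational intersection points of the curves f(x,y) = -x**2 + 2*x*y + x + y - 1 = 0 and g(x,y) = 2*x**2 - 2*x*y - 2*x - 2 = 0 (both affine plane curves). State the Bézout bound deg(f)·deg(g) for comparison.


Common zeros: ∅; count = 0; Bézout bound = 4.

deg(f) = 2, deg(g) = 2, so Bézout bound = 4.
Scan x ∈ F_5. For each x, list the y ∈ F_5 with f(x, y) ≡ 0 and those with g(x, y) ≡ 0 (mod 5); the common zeros in that column are the intersection.
  x = 0: f ≡ 0 at y ∈ {1}; g ≡ 0 at y ∈ ∅; common: ∅.
  x = 1: f ≡ 0 at y ∈ {2}; g ≡ 0 at y ∈ {4}; common: ∅.
  x = 2: f ≡ 0 at y ∈ ∅; g ≡ 0 at y ∈ {3}; common: ∅.
  x = 3: f ≡ 0 at y ∈ {1}; g ≡ 0 at y ∈ {0}; common: ∅.
  x = 4: f ≡ 0 at y ∈ {2}; g ≡ 0 at y ∈ {4}; common: ∅.
Collecting: common zeros = ∅, so the count is 0.
Comparison with the Bézout bound: 0 ≤ 4 = deg(f)·deg(g), as expected for curves with no common component (the affine F_5-count falls short of the bound because intersections may lie at infinity, over extension fields, or carry multiplicity).


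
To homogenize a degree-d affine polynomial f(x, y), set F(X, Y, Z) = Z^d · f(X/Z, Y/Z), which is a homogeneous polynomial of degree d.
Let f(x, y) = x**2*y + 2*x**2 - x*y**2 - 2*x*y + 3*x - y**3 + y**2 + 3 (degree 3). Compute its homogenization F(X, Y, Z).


F(X, Y, Z) = X**2*Y + 2*X**2*Z - X*Y**2 - 2*X*Y*Z + 3*X*Z**2 - Y**3 + Y**2*Z + 3*Z**3

deg(f) = 3.
Substitute x = X/Z, y = Y/Z into f, then multiply by Z^3.
  monomial 1·x^2·y^1 ↦ 1·X^2·Y^1·Z^0.
  monomial 2·x^2·y^0 ↦ 2·X^2·Y^0·Z^1.
  monomial -1·x^1·y^2 ↦ -1·X^1·Y^2·Z^0.
  monomial -2·x^1·y^1 ↦ -2·X^1·Y^1·Z^1.
  monomial 3·x^1·y^0 ↦ 3·X^1·Y^0·Z^2.
  monomial -1·x^0·y^3 ↦ -1·X^0·Y^3·Z^0.
  monomial 1·x^0·y^2 ↦ 1·X^0·Y^2·Z^1.
  monomial 3·x^0·y^0 ↦ 3·X^0·Y^0·Z^3.
Collecting: F(X, Y, Z) = X**2*Y + 2*X**2*Z - X*Y**2 - 2*X*Y*Z + 3*X*Z**2 - Y**3 + Y**2*Z + 3*Z**3.


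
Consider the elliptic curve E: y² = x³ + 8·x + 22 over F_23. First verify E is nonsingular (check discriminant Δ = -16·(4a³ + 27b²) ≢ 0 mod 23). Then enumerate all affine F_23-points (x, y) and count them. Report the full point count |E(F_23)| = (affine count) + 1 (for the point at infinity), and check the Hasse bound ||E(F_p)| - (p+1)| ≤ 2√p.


Affine points = {(1, 10), (1, 13), (2, 0), (3, 2), (3, 21), (4, 7), (4, 16), (5, 7), (5, 16), (8, 0), (9, 8), (9, 15), (12, 11), (12, 12), (13, 0), (14, 7), (14, 16), (18, 8), (18, 15), (19, 8), (19, 15), (22, 6), (22, 17)}; affine count = 23; |E(F_23)| = 24.

Discriminant check: Δ ∝ 4a³ + 27b² = 4·8³ + 27·22² = 4·512 + 27·484 ≡ 5 (mod 23). Nonzero ⇒ E is nonsingular.
For each x ∈ F_23, compute rhs = x³ + 8·x + 22 mod 23, then count y ∈ F_23 with y² ≡ rhs.
  x = 0: rhs = 22, matching y values: none (0 points).
  x = 1: rhs = 8, matching y values: 10, 13 (2 points).
  x = 2: rhs = 0, matching y values: 0 (1 points).
  x = 3: rhs = 4, matching y values: 2, 21 (2 points).
  x = 4: rhs = 3, matching y values: 7, 16 (2 points).
  x = 5: rhs = 3, matching y values: 7, 16 (2 points).
  x = 6: rhs = 10, matching y values: none (0 points).
  x = 7: rhs = 7, matching y values: none (0 points).
  x = 8: rhs = 0, matching y values: 0 (1 points).
  x = 9: rhs = 18, matching y values: 8, 15 (2 points).
  x = 10: rhs = 21, matching y values: none (0 points).
  x = 11: rhs = 15, matching y values: none (0 points).
  x = 12: rhs = 6, matching y values: 11, 12 (2 points).
  x = 13: rhs = 0, matching y values: 0 (1 points).
  x = 14: rhs = 3, matching y values: 7, 16 (2 points).
  x = 15: rhs = 21, matching y values: none (0 points).
  x = 16: rhs = 14, matching y values: none (0 points).
  x = 17: rhs = 11, matching y values: none (0 points).
  x = 18: rhs = 18, matching y values: 8, 15 (2 points).
  x = 19: rhs = 18, matching y values: 8, 15 (2 points).
  x = 20: rhs = 17, matching y values: none (0 points).
  x = 21: rhs = 21, matching y values: none (0 points).
  x = 22: rhs = 13, matching y values: 6, 17 (2 points).
Total affine count: 23.
Full point count |E(F_23)| = 23 + 1 = 24.
Hasse bound: |24 − (23+1)| = |0| = 0 ≤ 2√23 ≈ 9.5917 ✓.


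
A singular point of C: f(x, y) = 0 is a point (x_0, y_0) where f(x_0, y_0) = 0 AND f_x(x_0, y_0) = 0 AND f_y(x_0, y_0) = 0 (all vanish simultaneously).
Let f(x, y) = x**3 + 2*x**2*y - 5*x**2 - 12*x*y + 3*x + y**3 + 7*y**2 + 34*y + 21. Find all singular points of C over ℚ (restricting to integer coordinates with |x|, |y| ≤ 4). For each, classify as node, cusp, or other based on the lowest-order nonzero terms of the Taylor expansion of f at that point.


Singular points: {(3, -2)}; classification: cusp.

Compute partial derivatives:
  f_x = 3*x**2 + 4*x*y - 10*x - 12*y + 3.
  f_y = 2*x**2 - 12*x + 3*y**2 + 14*y + 34.
Scan x_0 ∈ {−4, ..., 4}. For each x_0, f_y(x_0, y) is a polynomial in y; find its integer roots y ∈ {−4, ..., 4}, then test f_x and f at those candidates.
  x = -4: f_y(-4, y) = 3*y**2 + 14*y + 114; no integer root y with |y| ≤ 4.
  x = -3: f_y(-3, y) = 3*y**2 + 14*y + 88; no integer root y with |y| ≤ 4.
  x = -2: f_y(-2, y) = 3*y**2 + 14*y + 66; no integer root y with |y| ≤ 4.
  x = -1: f_y(-1, y) = 3*y**2 + 14*y + 48; no integer root y with |y| ≤ 4.
  x = 0: f_y(0, y) = 3*y**2 + 14*y + 34; no integer root y with |y| ≤ 4.
  x = 1: f_y(1, y) = 3*y**2 + 14*y + 24; no integer root y with |y| ≤ 4.
  x = 2: f_y(2, y) = 3*y**2 + 14*y + 18; no integer root y with |y| ≤ 4.
  x = 3: f_y(3, y) = 3*y**2 + 14*y + 16; vanishes at y ∈ {-2}. (3, -2): f_x = 0, f = 0 — SINGULAR.
  x = 4: f_y(4, y) = 3*y**2 + 14*y + 18; no integer root y with |y| ≤ 4.
Only singular point on the grid: (3, -2).
Classify: substitute x = 3 + u, y = -2 + v and expand: f = u**3 + 2*u**2*v + v**3 + v**2.
No constant or linear terms (consistent with a singular point). Quadratic part: v**2. Cubic part: u**3 + 2*u**2*v + v**3.
The quadratic part v**2 is a perfect square, so there is a single (double) tangent line v = 0, i.e. y = -2. Restricting the cubic part to that line (v = 0) leaves u**3 ≠ 0, so f is not divisible by v and the branch is v² ≈ -u**3 to lowest order — this is a cusp.
Classification: cusp.


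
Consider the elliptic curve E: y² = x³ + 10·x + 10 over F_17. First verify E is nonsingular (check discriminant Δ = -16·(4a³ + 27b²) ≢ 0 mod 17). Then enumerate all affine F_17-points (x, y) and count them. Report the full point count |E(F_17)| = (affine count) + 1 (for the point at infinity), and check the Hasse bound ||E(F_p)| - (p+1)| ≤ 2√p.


Affine points = {(1, 2), (1, 15), (2, 2), (2, 15), (3, 4), (3, 13), (5, 7), (5, 10), (7, 7), (7, 10), (9, 8), (9, 9), (13, 5), (13, 12), (14, 2), (14, 15), (15, 4), (15, 13), (16, 4), (16, 13)}; affine count = 20; |E(F_17)| = 21.

Discriminant check: Δ ∝ 4a³ + 27b² = 4·10³ + 27·10² = 4·1000 + 27·100 ≡ 2 (mod 17). Nonzero ⇒ E is nonsingular.
For each x ∈ F_17, compute rhs = x³ + 10·x + 10 mod 17, then count y ∈ F_17 with y² ≡ rhs.
  x = 0: rhs = 10, matching y values: none (0 points).
  x = 1: rhs = 4, matching y values: 2, 15 (2 points).
  x = 2: rhs = 4, matching y values: 2, 15 (2 points).
  x = 3: rhs = 16, matching y values: 4, 13 (2 points).
  x = 4: rhs = 12, matching y values: none (0 points).
  x = 5: rhs = 15, matching y values: 7, 10 (2 points).
  x = 6: rhs = 14, matching y values: none (0 points).
  x = 7: rhs = 15, matching y values: 7, 10 (2 points).
  x = 8: rhs = 7, matching y values: none (0 points).
  x = 9: rhs = 13, matching y values: 8, 9 (2 points).
  x = 10: rhs = 5, matching y values: none (0 points).
  x = 11: rhs = 6, matching y values: none (0 points).
  x = 12: rhs = 5, matching y values: none (0 points).
  x = 13: rhs = 8, matching y values: 5, 12 (2 points).
  x = 14: rhs = 4, matching y values: 2, 15 (2 points).
  x = 15: rhs = 16, matching y values: 4, 13 (2 points).
  x = 16: rhs = 16, matching y values: 4, 13 (2 points).
Total affine count: 20.
Full point count |E(F_17)| = 20 + 1 = 21.
Hasse bound: |21 − (17+1)| = |3| = 3 ≤ 2√17 ≈ 8.2462 ✓.


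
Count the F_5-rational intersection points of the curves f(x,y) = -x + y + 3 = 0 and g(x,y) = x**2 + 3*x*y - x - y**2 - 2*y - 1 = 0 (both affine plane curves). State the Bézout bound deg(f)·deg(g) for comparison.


Common zeros: {(3, 0), (4, 1)}; count = 2; Bézout bound = 2.

deg(f) = 1, deg(g) = 2, so Bézout bound = 2.
Scan x ∈ F_5. For each x, list the y ∈ F_5 with f(x, y) ≡ 0 and those with g(x, y) ≡ 0 (mod 5); the common zeros in that column are the intersection.
  x = 0: f ≡ 0 at y ∈ {2}; g ≡ 0 at y ∈ {4}; common: ∅.
  x = 1: f ≡ 0 at y ∈ {3}; g ≡ 0 at y ∈ ∅; common: ∅.
  x = 2: f ≡ 0 at y ∈ {4}; g ≡ 0 at y ∈ {2}; common: ∅.
  x = 3: f ≡ 0 at y ∈ {0}; g ≡ 0 at y ∈ {0, 2}; common: {0}.
  x = 4: f ≡ 0 at y ∈ {1}; g ≡ 0 at y ∈ {1, 4}; common: {1}.
Collecting: common zeros = {(3, 0), (4, 1)}, so the count is 2.
Comparison with the Bézout bound: 2 ≤ 2 = deg(f)·deg(g), as expected for curves with no common component (the bound is attained).


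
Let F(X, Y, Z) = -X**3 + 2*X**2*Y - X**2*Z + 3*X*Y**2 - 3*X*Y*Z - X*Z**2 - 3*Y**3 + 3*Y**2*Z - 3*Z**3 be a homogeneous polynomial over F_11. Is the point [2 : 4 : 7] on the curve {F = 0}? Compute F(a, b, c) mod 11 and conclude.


F(2,4,7) ≡ 8 (mod 11); P is NOT on the curve.

Evaluate F(2, 4, 7) term-by-term (mod 11).
  -X**3 ↦ -1·8·1·1 = -8
  2*X**2*Y ↦ 2·4·4·1 = 32
  -X**2*Z ↦ -1·4·1·7 = -28
  3*X*Y**2 ↦ 3·2·16·1 = 96
  -3*X*Y*Z ↦ -3·2·4·7 = -168
  -X*Z**2 ↦ -1·2·1·49 = -98
  -3*Y**3 ↦ -3·1·64·1 = -192
  3*Y**2*Z ↦ 3·1·16·7 = 336
  -3*Z**3 ↦ -3·1·1·343 = -1029
Sum: F(2, 4, 7) = (-8) + (32) + (-28) + (96) + (-168) + (-98) + (-192) + (336) + (-1029) = -1059.
Reducing mod 11: -1059 ≡ 8 (mod 11).
Since F(a, b, c) ≡ 8 ≠ 0 (mod 11), P does NOT lie on the curve.


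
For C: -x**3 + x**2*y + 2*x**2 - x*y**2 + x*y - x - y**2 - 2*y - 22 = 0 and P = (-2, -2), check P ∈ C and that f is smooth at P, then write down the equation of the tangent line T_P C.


Tangent line at P: -19*x - 4*y - 46 = 0.

Step 1: f(-2, -2) = 0, so P lies on C.
Step 2: partial derivatives
  f_x(x, y) = -3*x**2 + 2*x*y + 4*x - y**2 + y - 1, f_y(x, y) = x**2 - 2*x*y + x - 2*y - 2.
  f_x(P) = -19, f_y(P) = -4 (gradient nonzero, so P is smooth).
Step 3: tangent line at P: -19·(x − -2) + -4·(y − -2) = 0.
Expanding: -19*x - 4*y - 46 = 0.


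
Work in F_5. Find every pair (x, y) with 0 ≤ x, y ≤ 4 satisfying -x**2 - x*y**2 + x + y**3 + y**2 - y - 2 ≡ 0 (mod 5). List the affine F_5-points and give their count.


Affine F_5-points: {(2, 1), (2, 4), (3, 1), (3, 2), (3, 4), (4, 2)}; count = 6.

For each of the 25 pairs (x, y) ∈ F_5², evaluate f(x, y) mod 5. Record the zeros.
  x = 0: [0↦3, 1↦4, 2↦3, 3↦1, 4↦4]  zeros at y ∈ ∅
  x = 1: [0↦3, 1↦3, 2↦4, 3↦2, 4↦3]  zeros at y ∈ ∅
  x = 2: [0↦1, 1↦0, 2↦3, 3↦1, 4↦0]  zeros at y ∈ {1, 4}
  x = 3: [0↦2, 1↦0, 2↦0, 3↦3, 4↦0]  zeros at y ∈ {1, 2, 4}
  x = 4: [0↦1, 1↦3, 2↦0, 3↦3, 4↦3]  zeros at y ∈ {2}
Collecting zeros: affine points = {(2, 1), (2, 4), (3, 1), (3, 2), (3, 4), (4, 2)}.
Total count |C(F_5)_aff| = 6.


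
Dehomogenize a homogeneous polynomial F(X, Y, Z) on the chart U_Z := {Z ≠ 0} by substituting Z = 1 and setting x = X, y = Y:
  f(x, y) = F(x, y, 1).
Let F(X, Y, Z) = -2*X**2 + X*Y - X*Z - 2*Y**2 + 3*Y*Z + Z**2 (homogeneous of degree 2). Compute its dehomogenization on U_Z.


f(x, y) = -2*x**2 + x*y - x - 2*y**2 + 3*y + 1

On U_Z we set Z = 1. Each monomial c·X^i·Y^j·Z^k in F becomes c·x^i·y^j·1^k = c·x^i·y^j.
Substituting Z = 1: F(X, Y, 1) = -2*x**2 + x*y - x - 2*y**2 + 3*y + 1.
Note: deg(f) ≤ deg(F) = 2; strict inequality happens when F is divisible by Z (lost terms).


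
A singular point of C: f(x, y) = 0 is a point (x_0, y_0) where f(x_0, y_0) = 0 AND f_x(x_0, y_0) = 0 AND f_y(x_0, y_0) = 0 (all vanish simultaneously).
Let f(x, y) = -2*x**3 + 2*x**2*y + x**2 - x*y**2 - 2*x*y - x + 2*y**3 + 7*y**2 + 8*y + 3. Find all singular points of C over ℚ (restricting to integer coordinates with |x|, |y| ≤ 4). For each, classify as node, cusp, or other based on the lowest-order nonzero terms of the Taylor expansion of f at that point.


Singular points: {(0, -1)}; classification: node.

Compute partial derivatives:
  f_x = -6*x**2 + 4*x*y + 2*x - y**2 - 2*y - 1.
  f_y = 2*x**2 - 2*x*y - 2*x + 6*y**2 + 14*y + 8.
Scan x_0 ∈ {−4, ..., 4}. For each x_0, f_y(x_0, y) is a polynomial in y; find its integer roots y ∈ {−4, ..., 4}, then test f_x and f at those candidates.
  x = -4: f_y(-4, y) = 6*y**2 + 22*y + 48; no integer root y with |y| ≤ 4.
  x = -3: f_y(-3, y) = 6*y**2 + 20*y + 32; no integer root y with |y| ≤ 4.
  x = -2: f_y(-2, y) = 6*y**2 + 18*y + 20; no integer root y with |y| ≤ 4.
  x = -1: f_y(-1, y) = 6*y**2 + 16*y + 12; no integer root y with |y| ≤ 4.
  x = 0: f_y(0, y) = 6*y**2 + 14*y + 8; vanishes at y ∈ {-1}. (0, -1): f_x = 0, f = 0 — SINGULAR.
  x = 1: f_y(1, y) = 6*y**2 + 12*y + 8; no integer root y with |y| ≤ 4.
  x = 2: f_y(2, y) = 6*y**2 + 10*y + 12; no integer root y with |y| ≤ 4.
  x = 3: f_y(3, y) = 6*y**2 + 8*y + 20; no integer root y with |y| ≤ 4.
  x = 4: f_y(4, y) = 6*y**2 + 6*y + 32; no integer root y with |y| ≤ 4.
Only singular point on the grid: (0, -1).
Classify: substitute x = 0 + u, y = -1 + v and expand: f = -2*u**3 + 2*u**2*v - u**2 - u*v**2 + 2*v**3 + v**2.
No constant or linear terms (consistent with a singular point). Quadratic part: -u**2 + v**2. Cubic part: -2*u**3 + 2*u**2*v - u*v**2 + 2*v**3.
The quadratic part v**2 - u**2 = (v − u)(v + u) splits into two distinct linear factors, so there are two distinct tangent lines y − -1 = ±(x − 0) — this is a node (ordinary double point).
Classification: node.


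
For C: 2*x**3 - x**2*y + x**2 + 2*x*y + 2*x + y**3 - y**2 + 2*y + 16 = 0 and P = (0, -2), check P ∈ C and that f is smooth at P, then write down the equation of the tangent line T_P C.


Tangent line at P: -2*x + 18*y + 36 = 0.

Step 1: f(0, -2) = 0, so P lies on C.
Step 2: partial derivatives
  f_x(x, y) = 6*x**2 - 2*x*y + 2*x + 2*y + 2, f_y(x, y) = -x**2 + 2*x + 3*y**2 - 2*y + 2.
  f_x(P) = -2, f_y(P) = 18 (gradient nonzero, so P is smooth).
Step 3: tangent line at P: -2·(x − 0) + 18·(y − -2) = 0.
Expanding: -2*x + 18*y + 36 = 0.


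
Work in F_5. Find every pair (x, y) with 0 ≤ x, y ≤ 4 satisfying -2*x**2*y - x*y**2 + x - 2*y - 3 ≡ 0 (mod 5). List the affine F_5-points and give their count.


Affine F_5-points: {(0, 1), (3, 0)}; count = 2.

For each of the 25 pairs (x, y) ∈ F_5², evaluate f(x, y) mod 5. Record the zeros.
  x = 0: [0↦2, 1↦0, 2↦3, 3↦1, 4↦4]  zeros at y ∈ {1}
  x = 1: [0↦3, 1↦3, 2↦1, 3↦2, 4↦1]  zeros at y ∈ ∅
  x = 2: [0↦4, 1↦2, 2↦1, 3↦1, 4↦2]  zeros at y ∈ ∅
  x = 3: [0↦0, 1↦2, 2↦3, 3↦3, 4↦2]  zeros at y ∈ {0}
  x = 4: [0↦1, 1↦3, 2↦2, 3↦3, 4↦1]  zeros at y ∈ ∅
Collecting zeros: affine points = {(0, 1), (3, 0)}.
Total count |C(F_5)_aff| = 2.


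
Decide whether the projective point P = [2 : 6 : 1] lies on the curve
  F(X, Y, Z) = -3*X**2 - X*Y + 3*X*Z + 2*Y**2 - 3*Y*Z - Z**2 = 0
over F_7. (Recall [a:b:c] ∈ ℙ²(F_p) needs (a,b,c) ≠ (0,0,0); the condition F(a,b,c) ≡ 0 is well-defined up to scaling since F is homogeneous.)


F(2,6,1) ≡ 0 (mod 7); P is on the curve.

Evaluate F(2, 6, 1) term-by-term (mod 7).
  -3*X**2 ↦ -3·4·1·1 = -12
  -X*Y ↦ -1·2·6·1 = -12
  3*X*Z ↦ 3·2·1·1 = 6
  2*Y**2 ↦ 2·1·36·1 = 72
  -3*Y*Z ↦ -3·1·6·1 = -18
  -Z**2 ↦ -1·1·1·1 = -1
Sum: F(2, 6, 1) = (-12) + (-12) + (6) + (72) + (-18) + (-1) = 35.
Reducing mod 7: 35 ≡ 0 (mod 7).
Since F(a, b, c) ≡ 0 (mod 7), P lies on the curve.


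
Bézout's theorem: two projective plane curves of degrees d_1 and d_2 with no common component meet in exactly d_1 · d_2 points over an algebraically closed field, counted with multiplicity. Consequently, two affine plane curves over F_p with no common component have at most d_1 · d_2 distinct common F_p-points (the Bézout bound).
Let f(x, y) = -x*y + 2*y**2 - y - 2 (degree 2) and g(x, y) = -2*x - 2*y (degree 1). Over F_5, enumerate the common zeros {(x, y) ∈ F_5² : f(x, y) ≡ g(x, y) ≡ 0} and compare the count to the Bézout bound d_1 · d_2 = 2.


Common zeros: {(4, 1)}; count = 1; Bézout bound = 2.

deg(f) = 2, deg(g) = 1, so Bézout bound = 2.
Scan x ∈ F_5. For each x, list the y ∈ F_5 with f(x, y) ≡ 0 and those with g(x, y) ≡ 0 (mod 5); the common zeros in that column are the intersection.
  x = 0: f ≡ 0 at y ∈ ∅; g ≡ 0 at y ∈ {0}; common: ∅.
  x = 1: f ≡ 0 at y ∈ {3}; g ≡ 0 at y ∈ {4}; common: ∅.
  x = 2: f ≡ 0 at y ∈ {2}; g ≡ 0 at y ∈ {3}; common: ∅.
  x = 3: f ≡ 0 at y ∈ ∅; g ≡ 0 at y ∈ {2}; common: ∅.
  x = 4: f ≡ 0 at y ∈ {1, 4}; g ≡ 0 at y ∈ {1}; common: {1}.
Collecting: common zeros = {(4, 1)}, so the count is 1.
Comparison with the Bézout bound: 1 ≤ 2 = deg(f)·deg(g), as expected for curves with no common component (the affine F_5-count falls short of the bound because intersections may lie at infinity, over extension fields, or carry multiplicity).


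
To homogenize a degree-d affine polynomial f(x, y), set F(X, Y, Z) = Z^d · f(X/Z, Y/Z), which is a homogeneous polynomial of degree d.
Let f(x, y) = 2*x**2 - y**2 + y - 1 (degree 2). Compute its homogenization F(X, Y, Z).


F(X, Y, Z) = 2*X**2 - Y**2 + Y*Z - Z**2

deg(f) = 2.
Substitute x = X/Z, y = Y/Z into f, then multiply by Z^2.
  monomial 2·x^2·y^0 ↦ 2·X^2·Y^0·Z^0.
  monomial -1·x^0·y^2 ↦ -1·X^0·Y^2·Z^0.
  monomial 1·x^0·y^1 ↦ 1·X^0·Y^1·Z^1.
  monomial -1·x^0·y^0 ↦ -1·X^0·Y^0·Z^2.
Collecting: F(X, Y, Z) = 2*X**2 - Y**2 + Y*Z - Z**2.
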